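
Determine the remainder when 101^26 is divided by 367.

By square-and-multiply:
26 in binary is 11010, i.e. 26 = 16 + 8 + 2.
101^1 ≡ 101 (mod 367)
101^2 ≡ 101^2 = 10201 ≡ 292 (mod 367)
101^4 ≡ 292^2 = 85264 ≡ 120 (mod 367)
101^8 ≡ 120^2 = 14400 ≡ 87 (mod 367)
101^16 ≡ 87^2 = 7569 ≡ 229 (mod 367)
101^26 = 101^16 · 101^8 · 101^2 ≡ 229 · 87 · 292 (mod 367).
Accumulate the product:
229 · 87 = 19923 ≡ 105
105 · 292 = 30660 ≡ 199

199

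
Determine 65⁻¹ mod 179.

168

Apply the Euclidean algorithm and back-substitute:
179 = 2*65 + 49
65 = 1*49 + 16
49 = 3*16 + 1
16 = 16*1 + 0
gcd(65, 179) = 1, so the inverse exists.
Bézout: 1 = 4*179 − 11*65.
So 65⁻¹ ≡ −11 ≡ 168 (mod 179).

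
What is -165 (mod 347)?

182

-165 = -1×347 + 182, so -165 ≡ 182 (mod 347).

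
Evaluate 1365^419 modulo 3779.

Compute successive squares:
419 in binary is 110100011, i.e. 419 = 256 + 128 + 32 + 2 + 1.
1365^1 ≡ 1365 (mod 3779)
1365^2 ≡ 1365^2 = 1863225 ≡ 178 (mod 3779)
1365^4 ≡ 178^2 = 31684 ≡ 1452 (mod 3779)
1365^8 ≡ 1452^2 = 2108304 ≡ 3401 (mod 3779)
1365^16 ≡ 3401^2 = 11566801 ≡ 3061 (mod 3779)
1365^32 ≡ 3061^2 = 9369721 ≡ 1580 (mod 3779)
1365^64 ≡ 1580^2 = 2496400 ≡ 2260 (mod 3779)
1365^128 ≡ 2260^2 = 5107600 ≡ 2171 (mod 3779)
1365^256 ≡ 2171^2 = 4713241 ≡ 828 (mod 3779)
1365^419 = 1365^256 · 1365^128 · 1365^32 · 1365^2 · 1365^1 ≡ 828 · 2171 · 1580 · 178 · 1365 (mod 3779).
Accumulate the product:
828 · 2171 = 1797588 ≡ 2563
2563 · 1580 = 4049540 ≡ 2231
2231 · 178 = 397118 ≡ 323
323 · 1365 = 440895 ≡ 2531

2531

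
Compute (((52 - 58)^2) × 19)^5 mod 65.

34

52 - 58 = -6 ≡ 59 (mod 65)
(59)^2 ≡ 36 (mod 65)
36 × 19 = 684 ≡ 34 (mod 65)
(34)^5 ≡ 34 (mod 65)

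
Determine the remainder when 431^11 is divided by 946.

11 in binary is 1011, i.e. 11 = 8 + 2 + 1.
431^1 ≡ 431 (mod 946)
431^2 ≡ 431^2 = 185761 ≡ 345 (mod 946)
431^4 ≡ 345^2 = 119025 ≡ 775 (mod 946)
431^8 ≡ 775^2 = 600625 ≡ 861 (mod 946)
431^11 = 431^8 · 431^2 · 431^1 ≡ 861 · 345 · 431 (mod 946).
Accumulate the product:
861 · 345 = 297045 ≡ 1
1 · 431 = 431

431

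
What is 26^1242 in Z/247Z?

26^1 ≡ 26 (mod 247)
26^2 ≡ 26^2 = 676 ≡ 182 (mod 247)
26^4 ≡ 182^2 = 33124 ≡ 26 (mod 247)
26^8 ≡ 26^2 = 676 ≡ 182 (mod 247)
26^16 ≡ 182^2 = 33124 ≡ 26 (mod 247)
26^32 ≡ 26^2 = 676 ≡ 182 (mod 247)
26^64 ≡ 182^2 = 33124 ≡ 26 (mod 247)
26^128 ≡ 26^2 = 676 ≡ 182 (mod 247)
26^256 ≡ 182^2 = 33124 ≡ 26 (mod 247)
26^512 ≡ 26^2 = 676 ≡ 182 (mod 247)
26^1024 ≡ 182^2 = 33124 ≡ 26 (mod 247)
26^1242 = 26^1024 * 26^128 * 26^64 * 26^16 * 26^8 * 26^2 ≡ 26 * 182 * 26 * 26 * 182 * 182 (mod 247).
Accumulate the product:
26 * 182 = 4732 ≡ 39
39 * 26 = 1014 ≡ 26
26 * 26 = 676 ≡ 182
182 * 182 = 33124 ≡ 26
26 * 182 = 4732 ≡ 39

39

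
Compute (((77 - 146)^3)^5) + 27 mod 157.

77 - 146 = -69 ≡ 88 (mod 157)
(88)^3 ≡ 92 (mod 157)
(92)^5 ≡ 134 (mod 157)
134 + 27 = 161 ≡ 4 (mod 157)

4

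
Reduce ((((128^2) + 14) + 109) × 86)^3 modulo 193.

180

(128)^2 ≡ 172 (mod 193)
172 + 14 = 186
186 + 109 = 295 ≡ 102 (mod 193)
102 × 86 = 8772 ≡ 87 (mod 193)
(87)^3 ≡ 180 (mod 193)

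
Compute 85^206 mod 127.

206 in binary is 11001110, i.e. 206 = 128 + 64 + 8 + 4 + 2.
85^1 ≡ 85 (mod 127)
85^2 ≡ 85^2 = 7225 ≡ 113 (mod 127)
85^4 ≡ 113^2 = 12769 ≡ 69 (mod 127)
85^8 ≡ 69^2 = 4761 ≡ 62 (mod 127)
85^16 ≡ 62^2 = 3844 ≡ 34 (mod 127)
85^32 ≡ 34^2 = 1156 ≡ 13 (mod 127)
85^64 ≡ 13^2 = 169 ≡ 42 (mod 127)
85^128 ≡ 42^2 = 1764 ≡ 113 (mod 127)
85^206 = 85^128 * 85^64 * 85^8 * 85^4 * 85^2 ≡ 113 * 42 * 62 * 69 * 113 (mod 127).
Accumulate the product:
113 * 42 = 4746 ≡ 47
47 * 62 = 2914 ≡ 120
120 * 69 = 8280 ≡ 25
25 * 113 = 2825 ≡ 31

31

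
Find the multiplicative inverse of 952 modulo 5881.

Run the extended Euclidean algorithm:
5881 = 6·952 + 169
952 = 5·169 + 107
169 = 1·107 + 62
107 = 1·62 + 45
62 = 1·45 + 17
45 = 2·17 + 11
17 = 1·11 + 6
11 = 1·6 + 5
6 = 1·5 + 1
5 = 5·1 + 0
gcd(952, 5881) = 1, so the inverse exists.
Bézout: 1 = 169·5881 − 1044·952.
So 952⁻¹ ≡ −1044 ≡ 4837 (mod 5881).

4837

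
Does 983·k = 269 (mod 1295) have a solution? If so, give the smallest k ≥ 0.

gcd(983, 1295) = 1, so a unique solution mod 1295 exists.
983⁻¹ ≡ 992 (mod 1295).
k ≡ 992·269 ≡ 78 (mod 1295).

78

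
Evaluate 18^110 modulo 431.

8

Using repeated squaring:
110 in binary is 1101110, i.e. 110 = 64 + 32 + 8 + 4 + 2.
18^1 ≡ 18 (mod 431)
18^2 ≡ 18^2 = 324 (mod 431)
18^4 ≡ 324^2 = 104976 ≡ 243 (mod 431)
18^8 ≡ 243^2 = 59049 ≡ 2 (mod 431)
18^16 ≡ 2^2 = 4 (mod 431)
18^32 ≡ 4^2 = 16 (mod 431)
18^64 ≡ 16^2 = 256 (mod 431)
18^110 = 18^64 · 18^32 · 18^8 · 18^4 · 18^2 ≡ 256 · 16 · 2 · 243 · 324 (mod 431).
Accumulate the product:
256 · 16 = 4096 ≡ 217
217 · 2 = 434 ≡ 3
3 · 243 = 729 ≡ 298
298 · 324 = 96552 ≡ 8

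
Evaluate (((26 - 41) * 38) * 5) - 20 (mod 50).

26 - 41 = -15 ≡ 35 (mod 50)
35 * 38 = 1330 ≡ 30 (mod 50)
30 * 5 = 150 ≡ 0 (mod 50)
0 - 20 = -20 ≡ 30 (mod 50)

30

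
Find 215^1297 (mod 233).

1297 in binary is 10100010001, i.e. 1297 = 1024 + 256 + 16 + 1.
215^1 ≡ 215 (mod 233)
215^2 ≡ 215^2 = 46225 ≡ 91 (mod 233)
215^4 ≡ 91^2 = 8281 ≡ 126 (mod 233)
215^8 ≡ 126^2 = 15876 ≡ 32 (mod 233)
215^16 ≡ 32^2 = 1024 ≡ 92 (mod 233)
215^32 ≡ 92^2 = 8464 ≡ 76 (mod 233)
215^64 ≡ 76^2 = 5776 ≡ 184 (mod 233)
215^128 ≡ 184^2 = 33856 ≡ 71 (mod 233)
215^256 ≡ 71^2 = 5041 ≡ 148 (mod 233)
215^512 ≡ 148^2 = 21904 ≡ 2 (mod 233)
215^1024 ≡ 2^2 = 4 (mod 233)
215^1297 = 215^1024 * 215^256 * 215^16 * 215^1 ≡ 4 * 148 * 92 * 215 (mod 233).
Accumulate the product:
4 * 148 = 592 ≡ 126
126 * 92 = 11592 ≡ 175
175 * 215 = 37625 ≡ 112

112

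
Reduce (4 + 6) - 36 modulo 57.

4 + 6 = 10
10 - 36 = -26 ≡ 31 (mod 57)

31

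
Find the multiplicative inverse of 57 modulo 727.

676

Run the extended Euclidean algorithm:
727 = 12·57 + 43
57 = 1·43 + 14
43 = 3·14 + 1
14 = 14·1 + 0
gcd(57, 727) = 1, so the inverse exists.
Back-substitute for 1:
1 = 1·43 − 3·14
  = −3·57 + 4·43
  = 4·727 − 51·57
So 57⁻¹ ≡ −51 ≡ 676 (mod 727).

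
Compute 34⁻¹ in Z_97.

Apply the Euclidean algorithm and back-substitute:
97 = 2×34 + 29
34 = 1×29 + 5
29 = 5×5 + 4
5 = 1×4 + 1
4 = 4×1 + 0
gcd(34, 97) = 1, so the inverse exists.
Back-substitute for 1:
1 = 1×5 − 1×4
  = −1×29 + 6×5
  = 6×34 − 7×29
  = −7×97 + 20×34
So 34⁻¹ ≡ 20 (mod 97).

20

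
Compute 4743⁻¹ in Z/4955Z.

1192

4955 = 1×4743 + 212
4743 = 22×212 + 79
212 = 2×79 + 54
79 = 1×54 + 25
54 = 2×25 + 4
25 = 6×4 + 1
4 = 4×1 + 0
gcd(4743, 4955) = 1, so the inverse exists.
Back-substitute for 1:
1 = 1×25 − 6×4
  = −6×54 + 13×25
  = 13×79 − 19×54
  = −19×212 + 51×79
  = 51×4743 − 1141×212
  = −1141×4955 + 1192×4743
So 4743⁻¹ ≡ 1192 (mod 4955).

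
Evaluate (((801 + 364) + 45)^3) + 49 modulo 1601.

115

801 + 364 = 1165
1165 + 45 = 1210
(1210)^3 ≡ 66 (mod 1601)
66 + 49 = 115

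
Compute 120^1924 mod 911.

49

Compute successive squares:
1924 in binary is 11110000100, i.e. 1924 = 1024 + 512 + 256 + 128 + 4.
120^1 ≡ 120 (mod 911)
120^2 ≡ 120^2 = 14400 ≡ 735 (mod 911)
120^4 ≡ 735^2 = 540225 ≡ 2 (mod 911)
120^8 ≡ 2^2 = 4 (mod 911)
120^16 ≡ 4^2 = 16 (mod 911)
120^32 ≡ 16^2 = 256 (mod 911)
120^64 ≡ 256^2 = 65536 ≡ 855 (mod 911)
120^128 ≡ 855^2 = 731025 ≡ 403 (mod 911)
120^256 ≡ 403^2 = 162409 ≡ 251 (mod 911)
120^512 ≡ 251^2 = 63001 ≡ 142 (mod 911)
120^1024 ≡ 142^2 = 20164 ≡ 122 (mod 911)
120^1924 = 120^1024 · 120^512 · 120^256 · 120^128 · 120^4 ≡ 122 · 142 · 251 · 403 · 2 (mod 911).
Accumulate the product:
122 · 142 = 17324 ≡ 15
15 · 251 = 3765 ≡ 121
121 · 403 = 48763 ≡ 480
480 · 2 = 960 ≡ 49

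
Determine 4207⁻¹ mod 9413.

2186

Run the extended Euclidean algorithm:
9413 = 2*4207 + 999
4207 = 4*999 + 211
999 = 4*211 + 155
211 = 1*155 + 56
155 = 2*56 + 43
56 = 1*43 + 13
43 = 3*13 + 4
13 = 3*4 + 1
4 = 4*1 + 0
gcd(4207, 9413) = 1, so the inverse exists.
Back-substitute for 1:
1 = 1*13 − 3*4
  = −3*43 + 10*13
  = 10*56 − 13*43
  = −13*155 + 36*56
  = 36*211 − 49*155
  = −49*999 + 232*211
  = 232*4207 − 977*999
  = −977*9413 + 2186*4207
So 4207⁻¹ ≡ 2186 (mod 9413).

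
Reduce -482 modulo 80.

78

-482 = -7·80 + 78, so -482 ≡ 78 (mod 80).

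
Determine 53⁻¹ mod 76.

76 = 1·53 + 23
53 = 2·23 + 7
23 = 3·7 + 2
7 = 3·2 + 1
2 = 2·1 + 0
gcd(53, 76) = 1, so the inverse exists.
Bézout: 1 = −23·76 + 33·53.
So 53⁻¹ ≡ 33 (mod 76).

33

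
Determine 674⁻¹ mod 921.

701

By the extended Euclidean algorithm:
921 = 1*674 + 247
674 = 2*247 + 180
247 = 1*180 + 67
180 = 2*67 + 46
67 = 1*46 + 21
46 = 2*21 + 4
21 = 5*4 + 1
4 = 4*1 + 0
gcd(674, 921) = 1, so the inverse exists.
Back-substitute for 1:
1 = 1*21 − 5*4
  = −5*46 + 11*21
  = 11*67 − 16*46
  = −16*180 + 43*67
  = 43*247 − 59*180
  = −59*674 + 161*247
  = 161*921 − 220*674
So 674⁻¹ ≡ −220 ≡ 701 (mod 921).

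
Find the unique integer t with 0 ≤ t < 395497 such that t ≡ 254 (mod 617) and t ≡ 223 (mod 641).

617⁻¹ mod 641: 617×454 ≡ 1 (mod 641), so 617⁻¹ ≡ 454.
t = 254 + 617×((223 − 254)×454 mod 641) = 254 + 617×28 = 17530.

17530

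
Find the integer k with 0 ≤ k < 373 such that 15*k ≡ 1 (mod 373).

Apply the Euclidean algorithm and back-substitute:
373 = 24×15 + 13
15 = 1×13 + 2
13 = 6×2 + 1
2 = 2×1 + 0
gcd(15, 373) = 1, so the inverse exists.
Back-substitute for 1:
1 = 1×13 − 6×2
  = −6×15 + 7×13
  = 7×373 − 174×15
So 15⁻¹ ≡ −174 ≡ 199 (mod 373).

199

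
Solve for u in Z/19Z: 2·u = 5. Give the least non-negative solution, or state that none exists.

gcd(2, 19) = 1, so a unique solution mod 19 exists.
2⁻¹ ≡ 10 (mod 19).
u ≡ 10·5 ≡ 12 (mod 19).

12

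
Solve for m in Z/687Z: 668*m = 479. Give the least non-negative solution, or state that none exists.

gcd(668, 687) = 1, so a unique solution mod 687 exists.
668⁻¹ ≡ 470 (mod 687).
m ≡ 470*479 ≡ 481 (mod 687).

481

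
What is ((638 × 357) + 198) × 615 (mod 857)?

638 × 357 = 227766 ≡ 661 (mod 857)
661 + 198 = 859 ≡ 2 (mod 857)
2 × 615 = 1230 ≡ 373 (mod 857)

373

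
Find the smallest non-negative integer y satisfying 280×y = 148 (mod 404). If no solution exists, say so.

77

gcd(280, 404) = 4, and 4 | 148, so solutions exist.
Divide through by 4: 70×y = 37 (mod 101).
70⁻¹ ≡ 13 (mod 101).
y ≡ 13×37 ≡ 77 (mod 101).
The smallest non-negative solution is y = 77.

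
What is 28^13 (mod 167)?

13 in binary is 1101, i.e. 13 = 8 + 4 + 1.
28^1 ≡ 28 (mod 167)
28^2 ≡ 28^2 = 784 ≡ 116 (mod 167)
28^4 ≡ 116^2 = 13456 ≡ 96 (mod 167)
28^8 ≡ 96^2 = 9216 ≡ 31 (mod 167)
28^13 = 28^8 · 28^4 · 28^1 ≡ 31 · 96 · 28 (mod 167).
Accumulate the product:
31 · 96 = 2976 ≡ 137
137 · 28 = 3836 ≡ 162

162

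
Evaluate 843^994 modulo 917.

994 in binary is 1111100010, i.e. 994 = 512 + 256 + 128 + 64 + 32 + 2.
843^1 ≡ 843 (mod 917)
843^2 ≡ 843^2 = 710649 ≡ 891 (mod 917)
843^4 ≡ 891^2 = 793881 ≡ 676 (mod 917)
843^8 ≡ 676^2 = 456976 ≡ 310 (mod 917)
843^16 ≡ 310^2 = 96100 ≡ 732 (mod 917)
843^32 ≡ 732^2 = 535824 ≡ 296 (mod 917)
843^64 ≡ 296^2 = 87616 ≡ 501 (mod 917)
843^128 ≡ 501^2 = 251001 ≡ 660 (mod 917)
843^256 ≡ 660^2 = 435600 ≡ 25 (mod 917)
843^512 ≡ 25^2 = 625 (mod 917)
843^994 = 843^512 * 843^256 * 843^128 * 843^64 * 843^32 * 843^2 ≡ 625 * 25 * 660 * 501 * 296 * 891 (mod 917).
Accumulate the product:
625 * 25 = 15625 ≡ 36
36 * 660 = 23760 ≡ 835
835 * 501 = 418335 ≡ 183
183 * 296 = 54168 ≡ 65
65 * 891 = 57915 ≡ 144

144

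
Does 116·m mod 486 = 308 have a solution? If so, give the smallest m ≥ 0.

187

gcd(116, 486) = 2, and 2 | 308, so solutions exist.
Divide through by 2: 58·m = 154 (mod 243).
58⁻¹ ≡ 88 (mod 243).
m ≡ 88·154 ≡ 187 (mod 243).
The smallest non-negative solution is m = 187.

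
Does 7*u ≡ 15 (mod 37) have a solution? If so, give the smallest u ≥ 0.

18

gcd(7, 37) = 1, so a unique solution mod 37 exists.
7⁻¹ ≡ 16 (mod 37).
u ≡ 16*15 ≡ 18 (mod 37).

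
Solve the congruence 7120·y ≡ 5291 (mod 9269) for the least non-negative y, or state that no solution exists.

7813

gcd(7120, 9269) = 1, so a unique solution mod 9269 exists.
7120⁻¹ ≡ 1212 (mod 9269).
y ≡ 1212·5291 ≡ 7813 (mod 9269).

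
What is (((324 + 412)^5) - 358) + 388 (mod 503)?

324 + 412 = 736 ≡ 233 (mod 503)
(233)^5 ≡ 224 (mod 503)
224 - 358 = -134 ≡ 369 (mod 503)
369 + 388 = 757 ≡ 254 (mod 503)

254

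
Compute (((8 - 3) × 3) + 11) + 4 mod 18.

8 - 3 = 5
5 × 3 = 15
15 + 11 = 26 ≡ 8 (mod 18)
8 + 4 = 12

12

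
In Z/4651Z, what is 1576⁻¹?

Apply the Euclidean algorithm and back-substitute:
4651 = 2×1576 + 1499
1576 = 1×1499 + 77
1499 = 19×77 + 36
77 = 2×36 + 5
36 = 7×5 + 1
5 = 5×1 + 0
gcd(1576, 4651) = 1, so the inverse exists.
Back-substitute for 1:
1 = 1×36 − 7×5
  = −7×77 + 15×36
  = 15×1499 − 292×77
  = −292×1576 + 307×1499
  = 307×4651 − 906×1576
So 1576⁻¹ ≡ −906 ≡ 3745 (mod 4651).

3745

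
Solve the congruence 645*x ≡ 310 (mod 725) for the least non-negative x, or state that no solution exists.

gcd(645, 725) = 5, and 5 | 310, so solutions exist.
Divide through by 5: 129*x ≡ 62 (mod 145).
129⁻¹ ≡ 9 (mod 145).
x ≡ 9*62 ≡ 123 (mod 145).
The smallest non-negative solution is x = 123.

123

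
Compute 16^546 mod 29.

546 in binary is 1000100010, i.e. 546 = 512 + 32 + 2.
16^1 ≡ 16 (mod 29)
16^2 ≡ 16^2 = 256 ≡ 24 (mod 29)
16^4 ≡ 24^2 = 576 ≡ 25 (mod 29)
16^8 ≡ 25^2 = 625 ≡ 16 (mod 29)
16^16 ≡ 16^2 = 256 ≡ 24 (mod 29)
16^32 ≡ 24^2 = 576 ≡ 25 (mod 29)
16^64 ≡ 25^2 = 625 ≡ 16 (mod 29)
16^128 ≡ 16^2 = 256 ≡ 24 (mod 29)
16^256 ≡ 24^2 = 576 ≡ 25 (mod 29)
16^512 ≡ 25^2 = 625 ≡ 16 (mod 29)
16^546 = 16^512 * 16^32 * 16^2 ≡ 16 * 25 * 24 (mod 29).
Accumulate the product:
16 * 25 = 400 ≡ 23
23 * 24 = 552 ≡ 1

1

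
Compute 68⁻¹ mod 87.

32

Apply the Euclidean algorithm and back-substitute:
87 = 1×68 + 19
68 = 3×19 + 11
19 = 1×11 + 8
11 = 1×8 + 3
8 = 2×3 + 2
3 = 1×2 + 1
2 = 2×1 + 0
gcd(68, 87) = 1, so the inverse exists.
Bézout: 1 = −25×87 + 32×68.
So 68⁻¹ ≡ 32 (mod 87).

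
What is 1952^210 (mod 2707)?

Using repeated squaring:
210 in binary is 11010010, i.e. 210 = 128 + 64 + 16 + 2.
1952^1 ≡ 1952 (mod 2707)
1952^2 ≡ 1952^2 = 3810304 ≡ 1555 (mod 2707)
1952^4 ≡ 1555^2 = 2418025 ≡ 674 (mod 2707)
1952^8 ≡ 674^2 = 454276 ≡ 2207 (mod 2707)
1952^16 ≡ 2207^2 = 4870849 ≡ 956 (mod 2707)
1952^32 ≡ 956^2 = 913936 ≡ 1677 (mod 2707)
1952^64 ≡ 1677^2 = 2812329 ≡ 2463 (mod 2707)
1952^128 ≡ 2463^2 = 6066369 ≡ 2689 (mod 2707)
1952^210 = 1952^128 * 1952^64 * 1952^16 * 1952^2 ≡ 2689 * 2463 * 956 * 1555 (mod 2707).
Accumulate the product:
2689 * 2463 = 6623007 ≡ 1685
1685 * 956 = 1610860 ≡ 195
195 * 1555 = 303225 ≡ 41

41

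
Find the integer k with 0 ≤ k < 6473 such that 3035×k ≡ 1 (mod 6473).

4144

Run the extended Euclidean algorithm:
6473 = 2·3035 + 403
3035 = 7·403 + 214
403 = 1·214 + 189
214 = 1·189 + 25
189 = 7·25 + 14
25 = 1·14 + 11
14 = 1·11 + 3
11 = 3·3 + 2
3 = 1·2 + 1
2 = 2·1 + 0
gcd(3035, 6473) = 1, so the inverse exists.
Back-substitute for 1:
1 = 1·3 − 1·2
  = −1·11 + 4·3
  = 4·14 − 5·11
  = −5·25 + 9·14
  = 9·189 − 68·25
  = −68·214 + 77·189
  = 77·403 − 145·214
  = −145·3035 + 1092·403
  = 1092·6473 − 2329·3035
So 3035⁻¹ ≡ −2329 ≡ 4144 (mod 6473).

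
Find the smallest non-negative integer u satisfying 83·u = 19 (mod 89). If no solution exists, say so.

71

gcd(83, 89) = 1, so a unique solution mod 89 exists.
83⁻¹ ≡ 74 (mod 89).
u ≡ 74·19 ≡ 71 (mod 89).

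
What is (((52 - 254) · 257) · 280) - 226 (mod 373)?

52 - 254 = -202 ≡ 171 (mod 373)
171 · 257 = 43947 ≡ 306 (mod 373)
306 · 280 = 85680 ≡ 263 (mod 373)
263 - 226 = 37

37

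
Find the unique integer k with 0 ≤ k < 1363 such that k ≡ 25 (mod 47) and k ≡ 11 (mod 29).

1200

47⁻¹ mod 29: 47*21 ≡ 1 (mod 29), so 47⁻¹ ≡ 21.
k = 25 + 47*((11 − 25)*21 mod 29) = 25 + 47*25 = 1200.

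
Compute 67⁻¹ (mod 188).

87

188 = 2·67 + 54
67 = 1·54 + 13
54 = 4·13 + 2
13 = 6·2 + 1
2 = 2·1 + 0
gcd(67, 188) = 1, so the inverse exists.
Bézout: 1 = −31·188 + 87·67.
So 67⁻¹ ≡ 87 (mod 188).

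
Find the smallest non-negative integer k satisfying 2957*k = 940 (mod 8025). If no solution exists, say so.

gcd(2957, 8025) = 1, so a unique solution mod 8025 exists.
2957⁻¹ ≡ 5018 (mod 8025).
k ≡ 5018*940 ≡ 6245 (mod 8025).

6245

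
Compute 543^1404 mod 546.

183

Using repeated squaring:
1404 in binary is 10101111100, i.e. 1404 = 1024 + 256 + 64 + 32 + 16 + 8 + 4.
543^1 ≡ 543 (mod 546)
543^2 ≡ 543^2 = 294849 ≡ 9 (mod 546)
543^4 ≡ 9^2 = 81 (mod 546)
543^8 ≡ 81^2 = 6561 ≡ 9 (mod 546)
543^16 ≡ 9^2 = 81 (mod 546)
543^32 ≡ 81^2 = 6561 ≡ 9 (mod 546)
543^64 ≡ 9^2 = 81 (mod 546)
543^128 ≡ 81^2 = 6561 ≡ 9 (mod 546)
543^256 ≡ 9^2 = 81 (mod 546)
543^512 ≡ 81^2 = 6561 ≡ 9 (mod 546)
543^1024 ≡ 9^2 = 81 (mod 546)
543^1404 = 543^1024 · 543^256 · 543^64 · 543^32 · 543^16 · 543^8 · 543^4 ≡ 81 · 81 · 81 · 9 · 81 · 9 · 81 (mod 546).
Accumulate the product:
81 · 81 = 6561 ≡ 9
9 · 81 = 729 ≡ 183
183 · 9 = 1647 ≡ 9
9 · 81 = 729 ≡ 183
183 · 9 = 1647 ≡ 9
9 · 81 = 729 ≡ 183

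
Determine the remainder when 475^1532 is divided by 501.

367

475^1 ≡ 475 (mod 501)
475^2 ≡ 475^2 = 225625 ≡ 175 (mod 501)
475^4 ≡ 175^2 = 30625 ≡ 64 (mod 501)
475^8 ≡ 64^2 = 4096 ≡ 88 (mod 501)
475^16 ≡ 88^2 = 7744 ≡ 229 (mod 501)
475^32 ≡ 229^2 = 52441 ≡ 337 (mod 501)
475^64 ≡ 337^2 = 113569 ≡ 343 (mod 501)
475^128 ≡ 343^2 = 117649 ≡ 415 (mod 501)
475^256 ≡ 415^2 = 172225 ≡ 382 (mod 501)
475^512 ≡ 382^2 = 145924 ≡ 133 (mod 501)
475^1024 ≡ 133^2 = 17689 ≡ 154 (mod 501)
475^1532 = 475^1024 · 475^256 · 475^128 · 475^64 · 475^32 · 475^16 · 475^8 · 475^4 ≡ 154 · 382 · 415 · 343 · 337 · 229 · 88 · 64 (mod 501).
Accumulate the product:
154 · 382 = 58828 ≡ 211
211 · 415 = 87565 ≡ 391
391 · 343 = 134113 ≡ 346
346 · 337 = 116602 ≡ 370
370 · 229 = 84730 ≡ 61
61 · 88 = 5368 ≡ 358
358 · 64 = 22912 ≡ 367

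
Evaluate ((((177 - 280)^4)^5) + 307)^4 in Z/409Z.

85

177 - 280 = -103 ≡ 306 (mod 409)
(306)^4 ≡ 216 (mod 409)
(216)^5 ≡ 125 (mod 409)
125 + 307 = 432 ≡ 23 (mod 409)
(23)^4 ≡ 85 (mod 409)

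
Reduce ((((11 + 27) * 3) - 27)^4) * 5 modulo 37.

22

11 + 27 = 38 ≡ 1 (mod 37)
1 * 3 = 3
3 - 27 = -24 ≡ 13 (mod 37)
(13)^4 ≡ 34 (mod 37)
34 * 5 = 170 ≡ 22 (mod 37)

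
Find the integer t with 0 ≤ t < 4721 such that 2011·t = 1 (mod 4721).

2580

Apply the Euclidean algorithm and back-substitute:
4721 = 2×2011 + 699
2011 = 2×699 + 613
699 = 1×613 + 86
613 = 7×86 + 11
86 = 7×11 + 9
11 = 1×9 + 2
9 = 4×2 + 1
2 = 2×1 + 0
gcd(2011, 4721) = 1, so the inverse exists.
Back-substitute for 1:
1 = 1×9 − 4×2
  = −4×11 + 5×9
  = 5×86 − 39×11
  = −39×613 + 278×86
  = 278×699 − 317×613
  = −317×2011 + 912×699
  = 912×4721 − 2141×2011
So 2011⁻¹ ≡ −2141 ≡ 2580 (mod 4721).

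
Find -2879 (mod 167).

-2879 = -18*167 + 127, so -2879 ≡ 127 (mod 167).

127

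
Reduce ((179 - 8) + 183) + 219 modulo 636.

179 - 8 = 171
171 + 183 = 354
354 + 219 = 573

573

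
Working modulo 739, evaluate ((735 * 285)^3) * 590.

735 * 285 = 209475 ≡ 338 (mod 739)
(338)^3 ≡ 244 (mod 739)
244 * 590 = 143960 ≡ 594 (mod 739)

594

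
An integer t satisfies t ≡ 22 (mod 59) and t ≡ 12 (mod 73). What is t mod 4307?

59⁻¹ mod 73: 59·26 ≡ 1 (mod 73), so 59⁻¹ ≡ 26.
t = 22 + 59·((12 − 22)·26 mod 73) = 22 + 59·32 = 1910.
Check: 1910 mod 59 = 22, 1910 mod 73 = 12. ✓

1910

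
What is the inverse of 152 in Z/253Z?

Run the extended Euclidean algorithm:
253 = 1×152 + 101
152 = 1×101 + 51
101 = 1×51 + 50
51 = 1×50 + 1
50 = 50×1 + 0
gcd(152, 253) = 1, so the inverse exists.
Back-substitute for 1:
1 = 1×51 − 1×50
  = −1×101 + 2×51
  = 2×152 − 3×101
  = −3×253 + 5×152
So 152⁻¹ ≡ 5 (mod 253).

5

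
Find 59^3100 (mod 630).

Compute successive squares:
3100 in binary is 110000011100, i.e. 3100 = 2048 + 1024 + 16 + 8 + 4.
59^1 ≡ 59 (mod 630)
59^2 ≡ 59^2 = 3481 ≡ 331 (mod 630)
59^4 ≡ 331^2 = 109561 ≡ 571 (mod 630)
59^8 ≡ 571^2 = 326041 ≡ 331 (mod 630)
59^16 ≡ 331^2 = 109561 ≡ 571 (mod 630)
59^32 ≡ 571^2 = 326041 ≡ 331 (mod 630)
59^64 ≡ 331^2 = 109561 ≡ 571 (mod 630)
59^128 ≡ 571^2 = 326041 ≡ 331 (mod 630)
59^256 ≡ 331^2 = 109561 ≡ 571 (mod 630)
59^512 ≡ 571^2 = 326041 ≡ 331 (mod 630)
59^1024 ≡ 331^2 = 109561 ≡ 571 (mod 630)
59^2048 ≡ 571^2 = 326041 ≡ 331 (mod 630)
59^3100 = 59^2048 × 59^1024 × 59^16 × 59^8 × 59^4 ≡ 331 × 571 × 571 × 331 × 571 (mod 630).
Accumulate the product:
331 × 571 = 189001 ≡ 1
1 × 571 = 571
571 × 331 = 189001 ≡ 1
1 × 571 = 571

571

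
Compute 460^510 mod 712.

510 in binary is 111111110, i.e. 510 = 256 + 128 + 64 + 32 + 16 + 8 + 4 + 2.
460^1 ≡ 460 (mod 712)
460^2 ≡ 460^2 = 211600 ≡ 136 (mod 712)
460^4 ≡ 136^2 = 18496 ≡ 696 (mod 712)
460^8 ≡ 696^2 = 484416 ≡ 256 (mod 712)
460^16 ≡ 256^2 = 65536 ≡ 32 (mod 712)
460^32 ≡ 32^2 = 1024 ≡ 312 (mod 712)
460^64 ≡ 312^2 = 97344 ≡ 512 (mod 712)
460^128 ≡ 512^2 = 262144 ≡ 128 (mod 712)
460^256 ≡ 128^2 = 16384 ≡ 8 (mod 712)
460^510 = 460^256 * 460^128 * 460^64 * 460^32 * 460^16 * 460^8 * 460^4 * 460^2 ≡ 8 * 128 * 512 * 312 * 32 * 256 * 696 * 136 (mod 712).
Accumulate the product:
8 * 128 = 1024 ≡ 312
312 * 512 = 159744 ≡ 256
256 * 312 = 79872 ≡ 128
128 * 32 = 4096 ≡ 536
536 * 256 = 137216 ≡ 512
512 * 696 = 356352 ≡ 352
352 * 136 = 47872 ≡ 168

168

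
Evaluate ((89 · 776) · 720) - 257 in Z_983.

768

89 · 776 = 69064 ≡ 254 (mod 983)
254 · 720 = 182880 ≡ 42 (mod 983)
42 - 257 = -215 ≡ 768 (mod 983)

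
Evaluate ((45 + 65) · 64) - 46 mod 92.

45 + 65 = 110 ≡ 18 (mod 92)
18 · 64 = 1152 ≡ 48 (mod 92)
48 - 46 = 2

2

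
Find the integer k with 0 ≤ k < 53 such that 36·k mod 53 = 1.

28

By the extended Euclidean algorithm:
53 = 1·36 + 17
36 = 2·17 + 2
17 = 8·2 + 1
2 = 2·1 + 0
gcd(36, 53) = 1, so the inverse exists.
Bézout: 1 = 17·53 − 25·36.
So 36⁻¹ ≡ −25 ≡ 28 (mod 53).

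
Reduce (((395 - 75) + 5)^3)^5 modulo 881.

392

395 - 75 = 320
320 + 5 = 325
(325)^3 ≡ 841 (mod 881)
(841)^5 ≡ 392 (mod 881)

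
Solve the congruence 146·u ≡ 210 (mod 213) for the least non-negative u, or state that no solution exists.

gcd(146, 213) = 1, so a unique solution mod 213 exists.
146⁻¹ ≡ 89 (mod 213).
u ≡ 89·210 ≡ 159 (mod 213).

159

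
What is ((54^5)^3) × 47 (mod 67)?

(54)^5 ≡ 21 (mod 67)
(21)^3 ≡ 15 (mod 67)
15 × 47 = 705 ≡ 35 (mod 67)

35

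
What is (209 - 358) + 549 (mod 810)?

400

209 - 358 = -149 ≡ 661 (mod 810)
661 + 549 = 1210 ≡ 400 (mod 810)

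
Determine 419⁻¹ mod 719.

Run the extended Euclidean algorithm:
719 = 1×419 + 300
419 = 1×300 + 119
300 = 2×119 + 62
119 = 1×62 + 57
62 = 1×57 + 5
57 = 11×5 + 2
5 = 2×2 + 1
2 = 2×1 + 0
gcd(419, 719) = 1, so the inverse exists.
Back-substitute for 1:
1 = 1×5 − 2×2
  = −2×57 + 23×5
  = 23×62 − 25×57
  = −25×119 + 48×62
  = 48×300 − 121×119
  = −121×419 + 169×300
  = 169×719 − 290×419
So 419⁻¹ ≡ −290 ≡ 429 (mod 719).

429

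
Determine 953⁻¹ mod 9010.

4557

Apply the Euclidean algorithm and back-substitute:
9010 = 9*953 + 433
953 = 2*433 + 87
433 = 4*87 + 85
87 = 1*85 + 2
85 = 42*2 + 1
2 = 2*1 + 0
gcd(953, 9010) = 1, so the inverse exists.
Bézout: 1 = 471*9010 − 4453*953.
So 953⁻¹ ≡ −4453 ≡ 4557 (mod 9010).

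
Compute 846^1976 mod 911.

Compute successive squares:
846^1 ≡ 846 (mod 911)
846^2 ≡ 846^2 = 715716 ≡ 581 (mod 911)
846^4 ≡ 581^2 = 337561 ≡ 491 (mod 911)
846^8 ≡ 491^2 = 241081 ≡ 577 (mod 911)
846^16 ≡ 577^2 = 332929 ≡ 414 (mod 911)
846^32 ≡ 414^2 = 171396 ≡ 128 (mod 911)
846^64 ≡ 128^2 = 16384 ≡ 897 (mod 911)
846^128 ≡ 897^2 = 804609 ≡ 196 (mod 911)
846^256 ≡ 196^2 = 38416 ≡ 154 (mod 911)
846^512 ≡ 154^2 = 23716 ≡ 30 (mod 911)
846^1024 ≡ 30^2 = 900 (mod 911)
846^1976 = 846^1024 · 846^512 · 846^256 · 846^128 · 846^32 · 846^16 · 846^8 ≡ 900 · 30 · 154 · 196 · 128 · 414 · 577 (mod 911).
Accumulate the product:
900 · 30 = 27000 ≡ 581
581 · 154 = 89474 ≡ 196
196 · 196 = 38416 ≡ 154
154 · 128 = 19712 ≡ 581
581 · 414 = 240534 ≡ 30
30 · 577 = 17310 ≡ 1

1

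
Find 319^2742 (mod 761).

2742 in binary is 101010110110, i.e. 2742 = 2048 + 512 + 128 + 32 + 16 + 4 + 2.
319^1 ≡ 319 (mod 761)
319^2 ≡ 319^2 = 101761 ≡ 548 (mod 761)
319^4 ≡ 548^2 = 300304 ≡ 470 (mod 761)
319^8 ≡ 470^2 = 220900 ≡ 210 (mod 761)
319^16 ≡ 210^2 = 44100 ≡ 723 (mod 761)
319^32 ≡ 723^2 = 522729 ≡ 683 (mod 761)
319^64 ≡ 683^2 = 466489 ≡ 757 (mod 761)
319^128 ≡ 757^2 = 573049 ≡ 16 (mod 761)
319^256 ≡ 16^2 = 256 (mod 761)
319^512 ≡ 256^2 = 65536 ≡ 90 (mod 761)
319^1024 ≡ 90^2 = 8100 ≡ 490 (mod 761)
319^2048 ≡ 490^2 = 240100 ≡ 385 (mod 761)
319^2742 = 319^2048 * 319^512 * 319^128 * 319^32 * 319^16 * 319^4 * 319^2 ≡ 385 * 90 * 16 * 683 * 723 * 470 * 548 (mod 761).
Accumulate the product:
385 * 90 = 34650 ≡ 405
405 * 16 = 6480 ≡ 392
392 * 683 = 267736 ≡ 625
625 * 723 = 451875 ≡ 602
602 * 470 = 282940 ≡ 609
609 * 548 = 333732 ≡ 414

414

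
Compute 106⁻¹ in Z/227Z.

Run the extended Euclidean algorithm:
227 = 2·106 + 15
106 = 7·15 + 1
15 = 15·1 + 0
gcd(106, 227) = 1, so the inverse exists.
Bézout: 1 = −7·227 + 15·106.
So 106⁻¹ ≡ 15 (mod 227).

15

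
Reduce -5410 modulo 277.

-5410 = -20·277 + 130, so -5410 ≡ 130 (mod 277).

130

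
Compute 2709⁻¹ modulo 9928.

8605

Apply the Euclidean algorithm and back-substitute:
9928 = 3·2709 + 1801
2709 = 1·1801 + 908
1801 = 1·908 + 893
908 = 1·893 + 15
893 = 59·15 + 8
15 = 1·8 + 7
8 = 1·7 + 1
7 = 7·1 + 0
gcd(2709, 9928) = 1, so the inverse exists.
Back-substitute for 1:
1 = 1·8 − 1·7
  = −1·15 + 2·8
  = 2·893 − 119·15
  = −119·908 + 121·893
  = 121·1801 − 240·908
  = −240·2709 + 361·1801
  = 361·9928 − 1323·2709
So 2709⁻¹ ≡ −1323 ≡ 8605 (mod 9928).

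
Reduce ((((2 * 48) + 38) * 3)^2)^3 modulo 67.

2 * 48 = 96 ≡ 29 (mod 67)
29 + 38 = 67 ≡ 0 (mod 67)
0 * 3 = 0
(0)^2 ≡ 0 (mod 67)
(0)^3 ≡ 0 (mod 67)

0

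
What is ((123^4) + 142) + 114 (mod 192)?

49

(123)^4 ≡ 177 (mod 192)
177 + 142 = 319 ≡ 127 (mod 192)
127 + 114 = 241 ≡ 49 (mod 192)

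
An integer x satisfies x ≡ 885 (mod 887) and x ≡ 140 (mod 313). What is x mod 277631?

200460

887⁻¹ mod 313: 887*6 ≡ 1 (mod 313), so 887⁻¹ ≡ 6.
x = 885 + 887*((140 − 885)*6 mod 313) = 885 + 887*225 = 200460.
Check: 200460 mod 887 = 885, 200460 mod 313 = 140. ✓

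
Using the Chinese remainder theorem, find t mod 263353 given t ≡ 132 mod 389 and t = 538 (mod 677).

389⁻¹ mod 677: 389×181 ≡ 1 (mod 677), so 389⁻¹ ≡ 181.
t = 132 + 389×((538 − 132)×181 mod 677) = 132 + 389×370 = 144062.
Check: 144062 mod 389 = 132, 144062 mod 677 = 538. ✓

144062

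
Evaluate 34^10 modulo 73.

10 in binary is 1010, i.e. 10 = 8 + 2.
34^1 ≡ 34 (mod 73)
34^2 ≡ 34^2 = 1156 ≡ 61 (mod 73)
34^4 ≡ 61^2 = 3721 ≡ 71 (mod 73)
34^8 ≡ 71^2 = 5041 ≡ 4 (mod 73)
34^10 = 34^8 × 34^2 ≡ 4 × 61 (mod 73).
4 × 61 = 244 ≡ 25 (mod 73).

25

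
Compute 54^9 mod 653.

9

Using repeated squaring:
54^1 ≡ 54 (mod 653)
54^2 ≡ 54^2 = 2916 ≡ 304 (mod 653)
54^4 ≡ 304^2 = 92416 ≡ 343 (mod 653)
54^8 ≡ 343^2 = 117649 ≡ 109 (mod 653)
54^9 = 54^8 × 54^1 ≡ 109 × 54 (mod 653).
109 × 54 = 5886 ≡ 9 (mod 653).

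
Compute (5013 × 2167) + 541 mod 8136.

2152

5013 × 2167 = 10863171 ≡ 1611 (mod 8136)
1611 + 541 = 2152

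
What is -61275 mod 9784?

7213

-61275 = -7·9784 + 7213, so -61275 ≡ 7213 (mod 9784).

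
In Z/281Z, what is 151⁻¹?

67

By the extended Euclidean algorithm:
281 = 1*151 + 130
151 = 1*130 + 21
130 = 6*21 + 4
21 = 5*4 + 1
4 = 4*1 + 0
gcd(151, 281) = 1, so the inverse exists.
Back-substitute for 1:
1 = 1*21 − 5*4
  = −5*130 + 31*21
  = 31*151 − 36*130
  = −36*281 + 67*151
So 151⁻¹ ≡ 67 (mod 281).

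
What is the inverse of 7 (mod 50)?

43

Apply the Euclidean algorithm and back-substitute:
50 = 7·7 + 1
7 = 7·1 + 0
gcd(7, 50) = 1, so the inverse exists.
Bézout: 1 = 1·50 − 7·7.
So 7⁻¹ ≡ −7 ≡ 43 (mod 50).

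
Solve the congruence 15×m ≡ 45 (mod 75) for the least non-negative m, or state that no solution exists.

3

gcd(15, 75) = 15, and 15 | 45, so solutions exist.
Divide through by 15: 1×m ≡ 3 (mod 5).
1⁻¹ ≡ 1 (mod 5).
m ≡ 1×3 ≡ 3 (mod 5).
The smallest non-negative solution is m = 3.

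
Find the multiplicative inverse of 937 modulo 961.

Apply the Euclidean algorithm and back-substitute:
961 = 1×937 + 24
937 = 39×24 + 1
24 = 24×1 + 0
gcd(937, 961) = 1, so the inverse exists.
Back-substitute for 1:
1 = 1×937 − 39×24
  = −39×961 + 40×937
So 937⁻¹ ≡ 40 (mod 961).

40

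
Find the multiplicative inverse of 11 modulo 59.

By the extended Euclidean algorithm:
59 = 5×11 + 4
11 = 2×4 + 3
4 = 1×3 + 1
3 = 3×1 + 0
gcd(11, 59) = 1, so the inverse exists.
Bézout: 1 = 3×59 − 16×11.
So 11⁻¹ ≡ −16 ≡ 43 (mod 59).

43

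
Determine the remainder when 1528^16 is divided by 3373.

By square-and-multiply:
1528^1 ≡ 1528 (mod 3373)
1528^2 ≡ 1528^2 = 2334784 ≡ 668 (mod 3373)
1528^4 ≡ 668^2 = 446224 ≡ 988 (mod 3373)
1528^8 ≡ 988^2 = 976144 ≡ 1347 (mod 3373)
1528^16 ≡ 1347^2 = 1814409 ≡ 3108 (mod 3373)
So 1528^16 ≡ 3108 (mod 3373).

3108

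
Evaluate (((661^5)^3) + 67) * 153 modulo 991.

619

(661)^5 ≡ 730 (mod 991)
(730)^3 ≡ 941 (mod 991)
941 + 67 = 1008 ≡ 17 (mod 991)
17 * 153 = 2601 ≡ 619 (mod 991)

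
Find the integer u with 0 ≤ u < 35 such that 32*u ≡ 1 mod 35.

23

By the extended Euclidean algorithm:
35 = 1·32 + 3
32 = 10·3 + 2
3 = 1·2 + 1
2 = 2·1 + 0
gcd(32, 35) = 1, so the inverse exists.
Bézout: 1 = 11·35 − 12·32.
So 32⁻¹ ≡ −12 ≡ 23 (mod 35).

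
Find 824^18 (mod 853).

441

824^1 ≡ 824 (mod 853)
824^2 ≡ 824^2 = 678976 ≡ 841 (mod 853)
824^4 ≡ 841^2 = 707281 ≡ 144 (mod 853)
824^8 ≡ 144^2 = 20736 ≡ 264 (mod 853)
824^16 ≡ 264^2 = 69696 ≡ 603 (mod 853)
824^18 = 824^16 · 824^2 ≡ 603 · 841 (mod 853).
603 · 841 = 507123 ≡ 441 (mod 853).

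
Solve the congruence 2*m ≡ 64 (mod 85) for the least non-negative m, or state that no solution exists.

32

gcd(2, 85) = 1, so a unique solution mod 85 exists.
2⁻¹ ≡ 43 (mod 85).
m ≡ 43*64 ≡ 32 (mod 85).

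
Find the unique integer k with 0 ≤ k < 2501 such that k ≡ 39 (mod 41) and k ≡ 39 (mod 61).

41⁻¹ mod 61: 41*3 ≡ 1 (mod 61), so 41⁻¹ ≡ 3.
k = 39 + 41*((39 − 39)*3 mod 61) = 39 + 41*0 = 39.

39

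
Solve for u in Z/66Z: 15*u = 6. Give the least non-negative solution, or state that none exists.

gcd(15, 66) = 3, and 3 | 6, so solutions exist.
Divide through by 3: 5*u mod 22 = 2.
5⁻¹ ≡ 9 (mod 22).
u ≡ 9*2 ≡ 18 (mod 22).
The smallest non-negative solution is u = 18.

18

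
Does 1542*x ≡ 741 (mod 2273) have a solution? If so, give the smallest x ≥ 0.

gcd(1542, 2273) = 1, so a unique solution mod 2273 exists.
1542⁻¹ ≡ 824 (mod 2273).
x ≡ 824*741 ≡ 1420 (mod 2273).

1420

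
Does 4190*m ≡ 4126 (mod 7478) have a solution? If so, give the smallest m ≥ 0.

gcd(4190, 7478) = 2, and 2 | 4126, so solutions exist.
Divide through by 2: 2095*m = 2063 (mod 3739).
2095⁻¹ ≡ 3482 (mod 3739).
m ≡ 3482*2063 ≡ 747 (mod 3739).
The smallest non-negative solution is m = 747.

747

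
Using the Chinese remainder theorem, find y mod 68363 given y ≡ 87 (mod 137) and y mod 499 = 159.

137⁻¹ mod 499: 137·51 ≡ 1 (mod 499), so 137⁻¹ ≡ 51.
y = 87 + 137·((159 − 87)·51 mod 499) = 87 + 137·179 = 24610.
Check: 24610 mod 137 = 87, 24610 mod 499 = 159. ✓

24610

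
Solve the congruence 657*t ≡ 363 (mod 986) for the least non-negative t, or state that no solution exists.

gcd(657, 986) = 1, so a unique solution mod 986 exists.
657⁻¹ ≡ 983 (mod 986).
t ≡ 983*363 ≡ 883 (mod 986).

883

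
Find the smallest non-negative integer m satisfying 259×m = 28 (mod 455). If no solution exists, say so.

gcd(259, 455) = 7, and 7 | 28, so solutions exist.
Divide through by 7: 37×m ≡ 4 (mod 65).
37⁻¹ ≡ 58 (mod 65).
m ≡ 58×4 ≡ 37 (mod 65).
The smallest non-negative solution is m = 37.

37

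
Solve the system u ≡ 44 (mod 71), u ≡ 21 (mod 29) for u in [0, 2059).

1819

71⁻¹ mod 29: 71*9 ≡ 1 (mod 29), so 71⁻¹ ≡ 9.
u = 44 + 71*((21 − 44)*9 mod 29) = 44 + 71*25 = 1819.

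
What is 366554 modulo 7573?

3050

366554 = 48*7573 + 3050, so 366554 ≡ 3050 (mod 7573).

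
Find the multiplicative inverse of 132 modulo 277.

Run the extended Euclidean algorithm:
277 = 2×132 + 13
132 = 10×13 + 2
13 = 6×2 + 1
2 = 2×1 + 0
gcd(132, 277) = 1, so the inverse exists.
Bézout: 1 = 61×277 − 128×132.
So 132⁻¹ ≡ −128 ≡ 149 (mod 277).

149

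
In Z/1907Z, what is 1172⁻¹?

1907 = 1·1172 + 735
1172 = 1·735 + 437
735 = 1·437 + 298
437 = 1·298 + 139
298 = 2·139 + 20
139 = 6·20 + 19
20 = 1·19 + 1
19 = 19·1 + 0
gcd(1172, 1907) = 1, so the inverse exists.
Back-substitute for 1:
1 = 1·20 − 1·19
  = −1·139 + 7·20
  = 7·298 − 15·139
  = −15·437 + 22·298
  = 22·735 − 37·437
  = −37·1172 + 59·735
  = 59·1907 − 96·1172
So 1172⁻¹ ≡ −96 ≡ 1811 (mod 1907).

1811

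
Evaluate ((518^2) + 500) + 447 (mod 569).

(518)^2 ≡ 325 (mod 569)
325 + 500 = 825 ≡ 256 (mod 569)
256 + 447 = 703 ≡ 134 (mod 569)

134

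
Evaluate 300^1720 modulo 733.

1720 in binary is 11010111000, i.e. 1720 = 1024 + 512 + 128 + 32 + 16 + 8.
300^1 ≡ 300 (mod 733)
300^2 ≡ 300^2 = 90000 ≡ 574 (mod 733)
300^4 ≡ 574^2 = 329476 ≡ 359 (mod 733)
300^8 ≡ 359^2 = 128881 ≡ 606 (mod 733)
300^16 ≡ 606^2 = 367236 ≡ 3 (mod 733)
300^32 ≡ 3^2 = 9 (mod 733)
300^64 ≡ 9^2 = 81 (mod 733)
300^128 ≡ 81^2 = 6561 ≡ 697 (mod 733)
300^256 ≡ 697^2 = 485809 ≡ 563 (mod 733)
300^512 ≡ 563^2 = 316969 ≡ 313 (mod 733)
300^1024 ≡ 313^2 = 97969 ≡ 480 (mod 733)
300^1720 = 300^1024 * 300^512 * 300^128 * 300^32 * 300^16 * 300^8 ≡ 480 * 313 * 697 * 9 * 3 * 606 (mod 733).
Accumulate the product:
480 * 313 = 150240 ≡ 708
708 * 697 = 493476 ≡ 167
167 * 9 = 1503 ≡ 37
37 * 3 = 111
111 * 606 = 67266 ≡ 563

563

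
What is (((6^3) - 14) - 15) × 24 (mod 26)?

16

(6)^3 ≡ 8 (mod 26)
8 - 14 = -6 ≡ 20 (mod 26)
20 - 15 = 5
5 × 24 = 120 ≡ 16 (mod 26)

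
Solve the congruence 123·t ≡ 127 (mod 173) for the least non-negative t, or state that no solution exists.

167

gcd(123, 173) = 1, so a unique solution mod 173 exists.
123⁻¹ ≡ 128 (mod 173).
t ≡ 128·127 ≡ 167 (mod 173).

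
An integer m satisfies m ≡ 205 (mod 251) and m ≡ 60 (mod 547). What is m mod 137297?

32333

251⁻¹ mod 547: 251·316 ≡ 1 (mod 547), so 251⁻¹ ≡ 316.
m = 205 + 251·((60 − 205)·316 mod 547) = 205 + 251·128 = 32333.
Check: 32333 mod 251 = 205, 32333 mod 547 = 60. ✓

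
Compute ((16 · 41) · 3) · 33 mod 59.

16 · 41 = 656 ≡ 7 (mod 59)
7 · 3 = 21
21 · 33 = 693 ≡ 44 (mod 59)

44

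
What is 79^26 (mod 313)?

26 in binary is 11010, i.e. 26 = 16 + 8 + 2.
79^1 ≡ 79 (mod 313)
79^2 ≡ 79^2 = 6241 ≡ 294 (mod 313)
79^4 ≡ 294^2 = 86436 ≡ 48 (mod 313)
79^8 ≡ 48^2 = 2304 ≡ 113 (mod 313)
79^16 ≡ 113^2 = 12769 ≡ 249 (mod 313)
79^26 = 79^16 · 79^8 · 79^2 ≡ 249 · 113 · 294 (mod 313).
Accumulate the product:
249 · 113 = 28137 ≡ 280
280 · 294 = 82320 ≡ 1

1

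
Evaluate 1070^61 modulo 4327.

3593

Using repeated squaring:
61 in binary is 111101, i.e. 61 = 32 + 16 + 8 + 4 + 1.
1070^1 ≡ 1070 (mod 4327)
1070^2 ≡ 1070^2 = 1144900 ≡ 2572 (mod 4327)
1070^4 ≡ 2572^2 = 6615184 ≡ 3528 (mod 4327)
1070^8 ≡ 3528^2 = 12446784 ≡ 2332 (mod 4327)
1070^16 ≡ 2332^2 = 5438224 ≡ 3512 (mod 4327)
1070^32 ≡ 3512^2 = 12334144 ≡ 2194 (mod 4327)
1070^61 = 1070^32 × 1070^16 × 1070^8 × 1070^4 × 1070^1 ≡ 2194 × 3512 × 2332 × 3528 × 1070 (mod 4327).
Accumulate the product:
2194 × 3512 = 7705328 ≡ 3268
3268 × 2332 = 7620976 ≡ 1129
1129 × 3528 = 3983112 ≡ 2272
2272 × 1070 = 2431040 ≡ 3593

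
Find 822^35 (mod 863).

621

35 in binary is 100011, i.e. 35 = 32 + 2 + 1.
822^1 ≡ 822 (mod 863)
822^2 ≡ 822^2 = 675684 ≡ 818 (mod 863)
822^4 ≡ 818^2 = 669124 ≡ 299 (mod 863)
822^8 ≡ 299^2 = 89401 ≡ 512 (mod 863)
822^16 ≡ 512^2 = 262144 ≡ 655 (mod 863)
822^32 ≡ 655^2 = 429025 ≡ 114 (mod 863)
822^35 = 822^32 × 822^2 × 822^1 ≡ 114 × 818 × 822 (mod 863).
Accumulate the product:
114 × 818 = 93252 ≡ 48
48 × 822 = 39456 ≡ 621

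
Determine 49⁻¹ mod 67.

26

By the extended Euclidean algorithm:
67 = 1×49 + 18
49 = 2×18 + 13
18 = 1×13 + 5
13 = 2×5 + 3
5 = 1×3 + 2
3 = 1×2 + 1
2 = 2×1 + 0
gcd(49, 67) = 1, so the inverse exists.
Back-substitute for 1:
1 = 1×3 − 1×2
  = −1×5 + 2×3
  = 2×13 − 5×5
  = −5×18 + 7×13
  = 7×49 − 19×18
  = −19×67 + 26×49
So 49⁻¹ ≡ 26 (mod 67).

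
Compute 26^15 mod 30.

15 in binary is 1111, i.e. 15 = 8 + 4 + 2 + 1.
26^1 ≡ 26 (mod 30)
26^2 ≡ 26^2 = 676 ≡ 16 (mod 30)
26^4 ≡ 16^2 = 256 ≡ 16 (mod 30)
26^8 ≡ 16^2 = 256 ≡ 16 (mod 30)
26^15 = 26^8 · 26^4 · 26^2 · 26^1 ≡ 16 · 16 · 16 · 26 (mod 30).
Accumulate the product:
16 · 16 = 256 ≡ 16
16 · 16 = 256 ≡ 16
16 · 26 = 416 ≡ 26

26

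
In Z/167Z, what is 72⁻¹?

Apply the Euclidean algorithm and back-substitute:
167 = 2*72 + 23
72 = 3*23 + 3
23 = 7*3 + 2
3 = 1*2 + 1
2 = 2*1 + 0
gcd(72, 167) = 1, so the inverse exists.
Bézout: 1 = −25*167 + 58*72.
So 72⁻¹ ≡ 58 (mod 167).

58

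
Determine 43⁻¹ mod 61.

44

61 = 1·43 + 18
43 = 2·18 + 7
18 = 2·7 + 4
7 = 1·4 + 3
4 = 1·3 + 1
3 = 3·1 + 0
gcd(43, 61) = 1, so the inverse exists.
Back-substitute for 1:
1 = 1·4 − 1·3
  = −1·7 + 2·4
  = 2·18 − 5·7
  = −5·43 + 12·18
  = 12·61 − 17·43
So 43⁻¹ ≡ −17 ≡ 44 (mod 61).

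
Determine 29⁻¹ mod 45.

14

Apply the Euclidean algorithm and back-substitute:
45 = 1×29 + 16
29 = 1×16 + 13
16 = 1×13 + 3
13 = 4×3 + 1
3 = 3×1 + 0
gcd(29, 45) = 1, so the inverse exists.
Back-substitute for 1:
1 = 1×13 − 4×3
  = −4×16 + 5×13
  = 5×29 − 9×16
  = −9×45 + 14×29
So 29⁻¹ ≡ 14 (mod 45).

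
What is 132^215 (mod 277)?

Compute successive squares:
215 in binary is 11010111, i.e. 215 = 128 + 64 + 16 + 4 + 2 + 1.
132^1 ≡ 132 (mod 277)
132^2 ≡ 132^2 = 17424 ≡ 250 (mod 277)
132^4 ≡ 250^2 = 62500 ≡ 175 (mod 277)
132^8 ≡ 175^2 = 30625 ≡ 155 (mod 277)
132^16 ≡ 155^2 = 24025 ≡ 203 (mod 277)
132^32 ≡ 203^2 = 41209 ≡ 213 (mod 277)
132^64 ≡ 213^2 = 45369 ≡ 218 (mod 277)
132^128 ≡ 218^2 = 47524 ≡ 157 (mod 277)
132^215 = 132^128 * 132^64 * 132^16 * 132^4 * 132^2 * 132^1 ≡ 157 * 218 * 203 * 175 * 250 * 132 (mod 277).
Accumulate the product:
157 * 218 = 34226 ≡ 155
155 * 203 = 31465 ≡ 164
164 * 175 = 28700 ≡ 169
169 * 250 = 42250 ≡ 146
146 * 132 = 19272 ≡ 159

159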